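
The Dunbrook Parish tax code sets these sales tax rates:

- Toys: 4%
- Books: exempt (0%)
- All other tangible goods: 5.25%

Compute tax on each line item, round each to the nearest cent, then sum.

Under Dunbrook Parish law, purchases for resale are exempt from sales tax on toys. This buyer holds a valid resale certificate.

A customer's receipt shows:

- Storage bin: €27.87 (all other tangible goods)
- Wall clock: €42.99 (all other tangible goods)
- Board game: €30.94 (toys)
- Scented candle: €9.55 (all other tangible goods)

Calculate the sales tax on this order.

€4.22

Storage bin €27.87: all other tangible goods → 5.25% → €1.46
Wall clock €42.99: all other tangible goods → 5.25% → €2.26
Board game €30.94: toys, buyer-exempt → 0% → €0.00
Scented candle €9.55: all other tangible goods → 5.25% → €0.50
Total tax = €1.46 + €2.26 + €0.50 = €4.22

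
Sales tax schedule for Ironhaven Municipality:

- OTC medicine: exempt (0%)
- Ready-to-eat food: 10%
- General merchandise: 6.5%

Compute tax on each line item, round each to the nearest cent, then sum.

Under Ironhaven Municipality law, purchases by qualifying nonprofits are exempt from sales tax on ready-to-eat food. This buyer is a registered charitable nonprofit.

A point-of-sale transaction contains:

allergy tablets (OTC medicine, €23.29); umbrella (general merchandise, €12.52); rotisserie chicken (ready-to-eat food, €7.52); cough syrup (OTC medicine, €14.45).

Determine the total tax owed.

Allergy tablets €23.29: OTC medicine → 0% → €0.00
Umbrella €12.52: general merchandise → 6.5% → €0.81
Rotisserie chicken €7.52: ready-to-eat food, buyer-exempt → 0% → €0.00
Cough syrup €14.45: OTC medicine → 0% → €0.00
Total tax = €0.81

€0.81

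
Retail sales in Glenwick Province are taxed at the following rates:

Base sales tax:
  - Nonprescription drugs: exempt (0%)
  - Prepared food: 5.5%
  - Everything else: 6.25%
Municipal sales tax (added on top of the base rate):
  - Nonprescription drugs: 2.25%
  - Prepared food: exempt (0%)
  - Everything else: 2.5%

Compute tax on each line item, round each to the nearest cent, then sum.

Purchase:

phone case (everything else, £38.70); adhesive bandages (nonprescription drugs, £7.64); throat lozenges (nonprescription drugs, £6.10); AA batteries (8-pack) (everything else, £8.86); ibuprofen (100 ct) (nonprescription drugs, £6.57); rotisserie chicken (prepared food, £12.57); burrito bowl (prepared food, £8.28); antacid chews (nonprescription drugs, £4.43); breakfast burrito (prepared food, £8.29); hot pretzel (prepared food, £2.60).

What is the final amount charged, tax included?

Phone case £38.70: everything else → 6.25% + 2.5% municipal = 8.75% → £3.39
Adhesive bandages £7.64: nonprescription drugs → 0% + 2.25% municipal = 2.25% → £0.17
Throat lozenges £6.10: nonprescription drugs → 0% + 2.25% municipal = 2.25% → £0.14
AA batteries (8-pack) £8.86: everything else → 6.25% + 2.5% municipal = 8.75% → £0.78
Ibuprofen (100 ct) £6.57: nonprescription drugs → 0% + 2.25% municipal = 2.25% → £0.15
Rotisserie chicken £12.57: prepared food → 5.5% + 0% municipal = 5.5% → £0.69
Burrito bowl £8.28: prepared food → 5.5% + 0% municipal = 5.5% → £0.46
Antacid chews £4.43: nonprescription drugs → 0% + 2.25% municipal = 2.25% → £0.10
Breakfast burrito £8.29: prepared food → 5.5% + 0% municipal = 5.5% → £0.46
Hot pretzel £2.60: prepared food → 5.5% + 0% municipal = 5.5% → £0.14
Subtotal = £104.04; tax = £6.48; total due = £110.52

£110.52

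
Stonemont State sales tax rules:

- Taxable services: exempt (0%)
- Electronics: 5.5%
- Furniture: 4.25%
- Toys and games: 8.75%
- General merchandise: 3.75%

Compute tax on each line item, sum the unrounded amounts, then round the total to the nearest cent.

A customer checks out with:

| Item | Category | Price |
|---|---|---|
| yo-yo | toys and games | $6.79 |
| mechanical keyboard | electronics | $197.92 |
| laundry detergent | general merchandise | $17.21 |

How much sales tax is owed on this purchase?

Yo-yo $6.79: toys and games → 8.75% → $0.594125
Mechanical keyboard $197.92: electronics → 5.5% → $10.8856
Laundry detergent $17.21: general merchandise → 3.75% → $0.645375
Unrounded tax sum = $12.1251 → $12.13

$12.13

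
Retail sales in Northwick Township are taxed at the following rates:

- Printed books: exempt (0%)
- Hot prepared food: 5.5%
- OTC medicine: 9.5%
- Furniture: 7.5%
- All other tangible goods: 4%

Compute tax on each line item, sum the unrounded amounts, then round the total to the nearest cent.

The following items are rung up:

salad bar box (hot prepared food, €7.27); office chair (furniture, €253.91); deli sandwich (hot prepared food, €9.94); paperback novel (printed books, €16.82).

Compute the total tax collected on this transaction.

€19.99

Salad bar box €7.27: hot prepared food → 5.5% → €0.39985
Office chair €253.91: furniture → 7.5% → €19.04325
Deli sandwich €9.94: hot prepared food → 5.5% → €0.5467
Paperback novel €16.82: printed books → 0% → €0.00
Unrounded tax sum = €19.9898 → €19.99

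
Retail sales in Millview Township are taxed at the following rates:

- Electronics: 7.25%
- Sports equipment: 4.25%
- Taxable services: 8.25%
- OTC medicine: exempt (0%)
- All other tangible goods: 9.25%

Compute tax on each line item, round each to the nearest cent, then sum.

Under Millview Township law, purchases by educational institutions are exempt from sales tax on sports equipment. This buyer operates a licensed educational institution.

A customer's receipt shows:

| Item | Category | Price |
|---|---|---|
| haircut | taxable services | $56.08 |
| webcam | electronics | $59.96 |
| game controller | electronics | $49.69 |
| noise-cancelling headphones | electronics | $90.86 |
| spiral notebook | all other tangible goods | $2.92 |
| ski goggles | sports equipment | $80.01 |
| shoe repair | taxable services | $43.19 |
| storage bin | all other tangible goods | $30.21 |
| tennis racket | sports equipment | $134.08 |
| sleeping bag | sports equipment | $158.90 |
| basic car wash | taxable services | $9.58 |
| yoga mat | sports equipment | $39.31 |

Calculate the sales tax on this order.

Haircut $56.08: taxable services → 8.25% → $4.63
Webcam $59.96: electronics → 7.25% → $4.35
Game controller $49.69: electronics → 7.25% → $3.60
Noise-cancelling headphones $90.86: electronics → 7.25% → $6.59
Spiral notebook $2.92: all other tangible goods → 9.25% → $0.27
Ski goggles $80.01: sports equipment, buyer-exempt → 0% → $0.00
Shoe repair $43.19: taxable services → 8.25% → $3.56
Storage bin $30.21: all other tangible goods → 9.25% → $2.79
Tennis racket $134.08: sports equipment, buyer-exempt → 0% → $0.00
Sleeping bag $158.90: sports equipment, buyer-exempt → 0% → $0.00
Basic car wash $9.58: taxable services → 8.25% → $0.79
Yoga mat $39.31: sports equipment, buyer-exempt → 0% → $0.00
Total tax = $4.63 + $4.35 + $3.60 + $6.59 + $0.27 + $3.56 + $2.79 + $0.79 = $26.58

$26.58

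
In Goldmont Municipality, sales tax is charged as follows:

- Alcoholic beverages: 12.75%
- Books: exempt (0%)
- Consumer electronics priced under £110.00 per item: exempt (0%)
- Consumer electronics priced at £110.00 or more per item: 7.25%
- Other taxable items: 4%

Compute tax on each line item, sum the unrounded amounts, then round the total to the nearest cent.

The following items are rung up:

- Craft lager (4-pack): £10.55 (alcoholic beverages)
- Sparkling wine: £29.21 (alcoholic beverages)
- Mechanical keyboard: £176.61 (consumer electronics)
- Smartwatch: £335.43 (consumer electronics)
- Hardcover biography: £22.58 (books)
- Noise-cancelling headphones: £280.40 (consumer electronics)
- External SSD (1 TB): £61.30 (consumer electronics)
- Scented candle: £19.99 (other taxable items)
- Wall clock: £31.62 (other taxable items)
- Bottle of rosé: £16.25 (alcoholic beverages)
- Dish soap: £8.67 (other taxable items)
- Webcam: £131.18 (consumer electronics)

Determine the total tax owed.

£76.51

Craft lager (4-pack) £10.55: alcoholic beverages → 12.75% → £1.345125
Sparkling wine £29.21: alcoholic beverages → 12.75% → £3.724275
Mechanical keyboard £176.61: consumer electronics, £110.00 or more → 7.25% → £12.804225
Smartwatch £335.43: consumer electronics, £110.00 or more → 7.25% → £24.318675
Hardcover biography £22.58: books → 0% → £0.00
Noise-cancelling headphones £280.40: consumer electronics, £110.00 or more → 7.25% → £20.329
External SSD (1 TB) £61.30: consumer electronics, under £110.00 → 0% → £0.00
Scented candle £19.99: other taxable items → 4% → £0.7996
Wall clock £31.62: other taxable items → 4% → £1.2648
Bottle of rosé £16.25: alcoholic beverages → 12.75% → £2.071875
Dish soap £8.67: other taxable items → 4% → £0.3468
Webcam £131.18: consumer electronics, £110.00 or more → 7.25% → £9.51055
Unrounded tax sum = £76.514925 → £76.51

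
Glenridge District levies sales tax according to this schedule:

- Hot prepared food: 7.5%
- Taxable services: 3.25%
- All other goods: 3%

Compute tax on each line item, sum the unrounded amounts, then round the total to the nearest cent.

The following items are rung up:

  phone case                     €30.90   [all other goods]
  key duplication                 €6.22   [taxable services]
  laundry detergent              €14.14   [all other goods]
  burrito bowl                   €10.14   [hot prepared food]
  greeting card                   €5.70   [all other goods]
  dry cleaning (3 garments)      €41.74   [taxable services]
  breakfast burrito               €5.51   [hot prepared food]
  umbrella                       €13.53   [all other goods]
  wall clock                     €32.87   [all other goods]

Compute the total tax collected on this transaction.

€5.65

Phone case €30.90: all other goods → 3% → €0.927
Key duplication €6.22: taxable services → 3.25% → €0.20215
Laundry detergent €14.14: all other goods → 3% → €0.4242
Burrito bowl €10.14: hot prepared food → 7.5% → €0.7605
Greeting card €5.70: all other goods → 3% → €0.171
Dry cleaning (3 garments) €41.74: taxable services → 3.25% → €1.35655
Breakfast burrito €5.51: hot prepared food → 7.5% → €0.41325
Umbrella €13.53: all other goods → 3% → €0.4059
Wall clock €32.87: all other goods → 3% → €0.9861
Unrounded tax sum = €5.64665 → €5.65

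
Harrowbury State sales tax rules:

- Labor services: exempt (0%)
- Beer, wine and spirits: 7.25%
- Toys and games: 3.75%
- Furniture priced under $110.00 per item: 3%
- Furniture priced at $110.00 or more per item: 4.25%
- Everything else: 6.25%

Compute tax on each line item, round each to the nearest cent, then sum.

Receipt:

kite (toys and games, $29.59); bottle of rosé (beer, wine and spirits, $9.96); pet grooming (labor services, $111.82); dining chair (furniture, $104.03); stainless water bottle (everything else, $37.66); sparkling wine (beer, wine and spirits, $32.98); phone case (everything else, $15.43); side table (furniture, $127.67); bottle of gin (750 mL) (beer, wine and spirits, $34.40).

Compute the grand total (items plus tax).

Kite $29.59: toys and games → 3.75% → $1.11
Bottle of rosé $9.96: beer, wine and spirits → 7.25% → $0.72
Pet grooming $111.82: labor services → 0% → $0.00
Dining chair $104.03: furniture, under $110.00 → 3% → $3.12
Stainless water bottle $37.66: everything else → 6.25% → $2.35
Sparkling wine $32.98: beer, wine and spirits → 7.25% → $2.39
Phone case $15.43: everything else → 6.25% → $0.96
Side table $127.67: furniture, $110.00 or more → 4.25% → $5.43
Bottle of gin (750 mL) $34.40: beer, wine and spirits → 7.25% → $2.49
Subtotal = $503.54; tax = $18.57; total due = $522.11

$522.11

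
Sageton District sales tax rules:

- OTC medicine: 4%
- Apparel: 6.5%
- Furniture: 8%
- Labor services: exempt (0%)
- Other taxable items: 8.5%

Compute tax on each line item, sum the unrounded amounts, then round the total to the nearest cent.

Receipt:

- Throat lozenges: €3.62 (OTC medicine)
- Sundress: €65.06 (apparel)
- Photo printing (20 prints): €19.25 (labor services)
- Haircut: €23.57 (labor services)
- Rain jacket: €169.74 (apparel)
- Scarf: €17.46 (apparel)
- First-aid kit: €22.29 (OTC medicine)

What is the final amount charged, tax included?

Throat lozenges €3.62: OTC medicine → 4% → €0.1448
Sundress €65.06: apparel → 6.5% → €4.2289
Photo printing (20 prints) €19.25: labor services → 0% → €0.00
Haircut €23.57: labor services → 0% → €0.00
Rain jacket €169.74: apparel → 6.5% → €11.0331
Scarf €17.46: apparel → 6.5% → €1.1349
First-aid kit €22.29: OTC medicine → 4% → €0.8916
Subtotal = €320.99; unrounded tax = €17.4333 → €17.43; total due = €338.42

€338.42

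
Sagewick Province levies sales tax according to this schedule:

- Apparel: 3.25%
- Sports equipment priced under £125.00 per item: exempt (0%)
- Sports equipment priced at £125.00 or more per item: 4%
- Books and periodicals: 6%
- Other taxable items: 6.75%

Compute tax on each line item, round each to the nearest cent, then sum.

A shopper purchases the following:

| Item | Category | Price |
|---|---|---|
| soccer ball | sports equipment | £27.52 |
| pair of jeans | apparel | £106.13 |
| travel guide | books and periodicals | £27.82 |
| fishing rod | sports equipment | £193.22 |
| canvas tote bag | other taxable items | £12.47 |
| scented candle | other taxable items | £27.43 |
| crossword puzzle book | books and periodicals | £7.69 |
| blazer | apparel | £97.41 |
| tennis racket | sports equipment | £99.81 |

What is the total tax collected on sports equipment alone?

Soccer ball £27.52: sports equipment, under £125.00 → 0% → £0.00
Fishing rod £193.22: sports equipment, £125.00 or more → 4% → £7.73
Tennis racket £99.81: sports equipment, under £125.00 → 0% → £0.00
Tax on sports equipment = £0.00 + £7.73 + £0.00 = £7.73

£7.73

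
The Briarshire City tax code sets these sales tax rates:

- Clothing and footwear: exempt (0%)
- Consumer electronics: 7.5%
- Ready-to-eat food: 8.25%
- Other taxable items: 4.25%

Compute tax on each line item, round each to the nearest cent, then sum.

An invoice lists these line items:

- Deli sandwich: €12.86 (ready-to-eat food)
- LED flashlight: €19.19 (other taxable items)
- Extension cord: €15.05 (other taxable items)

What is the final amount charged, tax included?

Deli sandwich €12.86: ready-to-eat food → 8.25% → €1.06
LED flashlight €19.19: other taxable items → 4.25% → €0.82
Extension cord €15.05: other taxable items → 4.25% → €0.64
Subtotal = €47.10; tax = €2.52; total due = €49.62

€49.62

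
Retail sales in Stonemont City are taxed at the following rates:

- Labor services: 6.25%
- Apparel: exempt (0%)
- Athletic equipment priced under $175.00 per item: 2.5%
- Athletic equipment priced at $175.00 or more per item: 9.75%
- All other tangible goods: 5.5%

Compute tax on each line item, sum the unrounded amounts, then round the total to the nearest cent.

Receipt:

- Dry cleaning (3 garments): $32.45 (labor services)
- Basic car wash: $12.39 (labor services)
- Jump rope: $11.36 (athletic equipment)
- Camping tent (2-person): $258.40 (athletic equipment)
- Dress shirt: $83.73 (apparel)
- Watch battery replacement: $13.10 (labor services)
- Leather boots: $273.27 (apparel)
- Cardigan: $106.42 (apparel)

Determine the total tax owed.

$29.10

Dry cleaning (3 garments) $32.45: labor services → 6.25% → $2.028125
Basic car wash $12.39: labor services → 6.25% → $0.774375
Jump rope $11.36: athletic equipment, under $175.00 → 2.5% → $0.284
Camping tent (2-person) $258.40: athletic equipment, $175.00 or more → 9.75% → $25.194
Dress shirt $83.73: apparel → 0% → $0.00
Watch battery replacement $13.10: labor services → 6.25% → $0.81875
Leather boots $273.27: apparel → 0% → $0.00
Cardigan $106.42: apparel → 0% → $0.00
Unrounded tax sum = $29.09925 → $29.10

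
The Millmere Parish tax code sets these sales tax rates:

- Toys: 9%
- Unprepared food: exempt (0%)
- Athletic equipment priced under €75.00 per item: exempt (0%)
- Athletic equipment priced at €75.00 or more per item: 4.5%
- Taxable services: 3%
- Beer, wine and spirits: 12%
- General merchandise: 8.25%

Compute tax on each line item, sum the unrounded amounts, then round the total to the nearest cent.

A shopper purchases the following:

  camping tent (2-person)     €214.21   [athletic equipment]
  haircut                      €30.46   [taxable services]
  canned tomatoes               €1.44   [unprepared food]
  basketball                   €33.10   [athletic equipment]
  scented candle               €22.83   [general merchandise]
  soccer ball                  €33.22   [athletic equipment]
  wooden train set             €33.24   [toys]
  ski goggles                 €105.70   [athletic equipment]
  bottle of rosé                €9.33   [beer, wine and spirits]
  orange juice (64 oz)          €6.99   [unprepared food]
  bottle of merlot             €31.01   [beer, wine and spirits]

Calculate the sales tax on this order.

Camping tent (2-person) €214.21: athletic equipment, €75.00 or more → 4.5% → €9.63945
Haircut €30.46: taxable services → 3% → €0.9138
Canned tomatoes €1.44: unprepared food → 0% → €0.00
Basketball €33.10: athletic equipment, under €75.00 → 0% → €0.00
Scented candle €22.83: general merchandise → 8.25% → €1.883475
Soccer ball €33.22: athletic equipment, under €75.00 → 0% → €0.00
Wooden train set €33.24: toys → 9% → €2.9916
Ski goggles €105.70: athletic equipment, €75.00 or more → 4.5% → €4.7565
Bottle of rosé €9.33: beer, wine and spirits → 12% → €1.1196
Orange juice (64 oz) €6.99: unprepared food → 0% → €0.00
Bottle of merlot €31.01: beer, wine and spirits → 12% → €3.7212
Unrounded tax sum = €25.025625 → €25.03

€25.03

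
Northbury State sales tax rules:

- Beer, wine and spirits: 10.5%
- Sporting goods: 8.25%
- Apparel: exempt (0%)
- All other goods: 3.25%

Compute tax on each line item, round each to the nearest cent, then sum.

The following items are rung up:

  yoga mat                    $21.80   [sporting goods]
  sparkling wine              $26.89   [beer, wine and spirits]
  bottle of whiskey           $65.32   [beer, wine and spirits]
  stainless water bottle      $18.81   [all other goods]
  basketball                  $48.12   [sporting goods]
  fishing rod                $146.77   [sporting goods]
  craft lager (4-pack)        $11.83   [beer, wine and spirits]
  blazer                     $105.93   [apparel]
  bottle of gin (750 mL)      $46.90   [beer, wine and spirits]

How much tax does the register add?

Yoga mat $21.80: sporting goods → 8.25% → $1.80
Sparkling wine $26.89: beer, wine and spirits → 10.5% → $2.82
Bottle of whiskey $65.32: beer, wine and spirits → 10.5% → $6.86
Stainless water bottle $18.81: all other goods → 3.25% → $0.61
Basketball $48.12: sporting goods → 8.25% → $3.97
Fishing rod $146.77: sporting goods → 8.25% → $12.11
Craft lager (4-pack) $11.83: beer, wine and spirits → 10.5% → $1.24
Blazer $105.93: apparel → 0% → $0.00
Bottle of gin (750 mL) $46.90: beer, wine and spirits → 10.5% → $4.92
Total tax = $1.80 + $2.82 + $6.86 + $0.61 + $3.97 + $12.11 + $1.24 + $4.92 = $34.33

$34.33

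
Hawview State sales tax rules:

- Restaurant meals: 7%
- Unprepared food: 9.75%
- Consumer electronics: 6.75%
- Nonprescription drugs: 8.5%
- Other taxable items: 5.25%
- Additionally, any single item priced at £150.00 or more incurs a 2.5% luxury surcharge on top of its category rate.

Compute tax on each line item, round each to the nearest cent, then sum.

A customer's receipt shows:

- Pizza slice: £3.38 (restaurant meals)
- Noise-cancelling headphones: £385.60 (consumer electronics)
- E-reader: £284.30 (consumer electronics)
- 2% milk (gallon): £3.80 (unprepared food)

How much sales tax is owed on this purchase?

Pizza slice £3.38: restaurant meals → 7% → £0.24
Noise-cancelling headphones £385.60: consumer electronics → 6.75% + 2.5% surcharge = 9.25% → £35.67
E-reader £284.30: consumer electronics → 6.75% + 2.5% surcharge = 9.25% → £26.30
2% milk (gallon) £3.80: unprepared food → 9.75% → £0.37
Total tax = £0.24 + £35.67 + £26.30 + £0.37 = £62.58

£62.58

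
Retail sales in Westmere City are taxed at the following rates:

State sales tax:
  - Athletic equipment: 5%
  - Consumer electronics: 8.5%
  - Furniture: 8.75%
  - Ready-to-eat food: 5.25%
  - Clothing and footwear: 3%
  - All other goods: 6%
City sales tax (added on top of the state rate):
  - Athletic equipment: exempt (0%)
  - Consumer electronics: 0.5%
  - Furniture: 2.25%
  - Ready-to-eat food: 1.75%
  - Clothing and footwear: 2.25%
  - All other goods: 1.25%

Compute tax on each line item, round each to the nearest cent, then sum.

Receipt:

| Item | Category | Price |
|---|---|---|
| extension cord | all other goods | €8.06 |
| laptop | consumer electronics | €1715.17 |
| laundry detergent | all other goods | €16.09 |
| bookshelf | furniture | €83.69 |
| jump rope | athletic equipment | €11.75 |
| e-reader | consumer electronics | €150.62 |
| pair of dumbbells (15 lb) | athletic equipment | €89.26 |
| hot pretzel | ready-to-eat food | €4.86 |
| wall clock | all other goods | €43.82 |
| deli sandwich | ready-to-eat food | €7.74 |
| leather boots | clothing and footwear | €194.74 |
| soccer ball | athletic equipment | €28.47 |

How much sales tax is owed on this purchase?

Extension cord €8.06: all other goods → 6% + 1.25% city = 7.25% → €0.58
Laptop €1715.17: consumer electronics → 8.5% + 0.5% city = 9% → €154.37
Laundry detergent €16.09: all other goods → 6% + 1.25% city = 7.25% → €1.17
Bookshelf €83.69: furniture → 8.75% + 2.25% city = 11% → €9.21
Jump rope €11.75: athletic equipment → 5% + 0% city = 5% → €0.59
E-reader €150.62: consumer electronics → 8.5% + 0.5% city = 9% → €13.56
Pair of dumbbells (15 lb) €89.26: athletic equipment → 5% + 0% city = 5% → €4.46
Hot pretzel €4.86: ready-to-eat food → 5.25% + 1.75% city = 7% → €0.34
Wall clock €43.82: all other goods → 6% + 1.25% city = 7.25% → €3.18
Deli sandwich €7.74: ready-to-eat food → 5.25% + 1.75% city = 7% → €0.54
Leather boots €194.74: clothing and footwear → 3% + 2.25% city = 5.25% → €10.22
Soccer ball €28.47: athletic equipment → 5% + 0% city = 5% → €1.42
Total tax = €0.58 + €154.37 + €1.17 + €9.21 + €0.59 + €13.56 + €4.46 + €0.34 + €3.18 + €0.54 + €10.22 + €1.42 = €199.64

€199.64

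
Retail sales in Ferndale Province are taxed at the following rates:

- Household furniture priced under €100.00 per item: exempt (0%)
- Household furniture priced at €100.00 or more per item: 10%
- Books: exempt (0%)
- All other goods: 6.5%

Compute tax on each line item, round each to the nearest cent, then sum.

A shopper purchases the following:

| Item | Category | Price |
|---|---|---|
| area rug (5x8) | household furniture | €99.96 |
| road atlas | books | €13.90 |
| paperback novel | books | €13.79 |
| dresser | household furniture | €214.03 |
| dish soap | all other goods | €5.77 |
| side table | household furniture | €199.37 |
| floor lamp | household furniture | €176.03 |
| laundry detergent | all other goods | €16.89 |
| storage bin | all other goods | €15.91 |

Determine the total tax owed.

Area rug (5x8) €99.96: household furniture, under €100.00 → 0% → €0.00
Road atlas €13.90: books → 0% → €0.00
Paperback novel €13.79: books → 0% → €0.00
Dresser €214.03: household furniture, €100.00 or more → 10% → €21.40
Dish soap €5.77: all other goods → 6.5% → €0.38
Side table €199.37: household furniture, €100.00 or more → 10% → €19.94
Floor lamp €176.03: household furniture, €100.00 or more → 10% → €17.60
Laundry detergent €16.89: all other goods → 6.5% → €1.10
Storage bin €15.91: all other goods → 6.5% → €1.03
Total tax = €21.40 + €0.38 + €19.94 + €17.60 + €1.10 + €1.03 = €61.45

€61.45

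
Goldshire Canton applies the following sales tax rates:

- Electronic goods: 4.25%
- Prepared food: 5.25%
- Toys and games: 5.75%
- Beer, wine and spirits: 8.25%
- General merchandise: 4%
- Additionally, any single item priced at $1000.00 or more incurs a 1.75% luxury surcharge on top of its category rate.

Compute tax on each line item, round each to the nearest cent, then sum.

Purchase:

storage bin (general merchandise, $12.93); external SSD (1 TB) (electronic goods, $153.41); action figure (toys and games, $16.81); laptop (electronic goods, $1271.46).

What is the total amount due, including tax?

Storage bin $12.93: general merchandise → 4% → $0.52
External SSD (1 TB) $153.41: electronic goods → 4.25% → $6.52
Action figure $16.81: toys and games → 5.75% → $0.97
Laptop $1271.46: electronic goods → 4.25% + 1.75% surcharge = 6% → $76.29
Subtotal = $1454.61; tax = $84.30; total due = $1538.91

$1538.91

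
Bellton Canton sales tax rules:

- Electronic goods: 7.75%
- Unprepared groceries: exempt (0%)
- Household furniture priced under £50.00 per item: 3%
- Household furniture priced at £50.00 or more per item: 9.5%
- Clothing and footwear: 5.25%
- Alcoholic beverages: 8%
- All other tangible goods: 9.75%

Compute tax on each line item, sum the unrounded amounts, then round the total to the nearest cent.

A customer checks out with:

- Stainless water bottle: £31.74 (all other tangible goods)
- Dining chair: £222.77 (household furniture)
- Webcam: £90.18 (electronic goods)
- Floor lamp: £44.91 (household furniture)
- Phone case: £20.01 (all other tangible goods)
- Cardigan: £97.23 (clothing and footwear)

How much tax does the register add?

Stainless water bottle £31.74: all other tangible goods → 9.75% → £3.09465
Dining chair £222.77: household furniture, £50.00 or more → 9.5% → £21.16315
Webcam £90.18: electronic goods → 7.75% → £6.98895
Floor lamp £44.91: household furniture, under £50.00 → 3% → £1.3473
Phone case £20.01: all other tangible goods → 9.75% → £1.950975
Cardigan £97.23: clothing and footwear → 5.25% → £5.104575
Unrounded tax sum = £39.6496 → £39.65

£39.65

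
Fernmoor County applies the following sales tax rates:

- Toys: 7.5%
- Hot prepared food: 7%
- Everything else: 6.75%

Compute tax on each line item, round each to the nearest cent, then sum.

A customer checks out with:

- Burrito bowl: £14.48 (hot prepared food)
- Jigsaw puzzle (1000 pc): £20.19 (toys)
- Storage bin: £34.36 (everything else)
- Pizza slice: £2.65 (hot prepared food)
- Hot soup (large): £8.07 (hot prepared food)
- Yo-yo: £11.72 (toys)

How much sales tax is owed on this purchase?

Burrito bowl £14.48: hot prepared food → 7% → £1.01
Jigsaw puzzle (1000 pc) £20.19: toys → 7.5% → £1.51
Storage bin £34.36: everything else → 6.75% → £2.32
Pizza slice £2.65: hot prepared food → 7% → £0.19
Hot soup (large) £8.07: hot prepared food → 7% → £0.56
Yo-yo £11.72: toys → 7.5% → £0.88
Total tax = £1.01 + £1.51 + £2.32 + £0.19 + £0.56 + £0.88 = £6.47

£6.47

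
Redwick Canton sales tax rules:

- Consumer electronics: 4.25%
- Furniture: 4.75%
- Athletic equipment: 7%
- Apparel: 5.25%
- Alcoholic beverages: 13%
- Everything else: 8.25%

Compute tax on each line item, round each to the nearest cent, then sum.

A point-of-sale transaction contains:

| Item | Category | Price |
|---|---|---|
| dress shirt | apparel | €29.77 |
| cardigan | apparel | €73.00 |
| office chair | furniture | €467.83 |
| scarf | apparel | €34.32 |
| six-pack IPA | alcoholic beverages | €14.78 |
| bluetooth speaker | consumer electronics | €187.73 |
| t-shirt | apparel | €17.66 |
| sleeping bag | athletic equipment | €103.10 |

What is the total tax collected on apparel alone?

Dress shirt €29.77: apparel → 5.25% → €1.56
Cardigan €73.00: apparel → 5.25% → €3.83
Scarf €34.32: apparel → 5.25% → €1.80
T-shirt €17.66: apparel → 5.25% → €0.93
Tax on apparel = €1.56 + €3.83 + €1.80 + €0.93 = €8.12

€8.12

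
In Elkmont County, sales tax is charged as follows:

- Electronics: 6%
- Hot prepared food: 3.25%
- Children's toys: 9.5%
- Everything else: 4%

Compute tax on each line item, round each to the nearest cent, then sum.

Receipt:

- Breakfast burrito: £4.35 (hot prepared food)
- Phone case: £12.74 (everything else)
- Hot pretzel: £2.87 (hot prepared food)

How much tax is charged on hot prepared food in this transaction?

Breakfast burrito £4.35: hot prepared food → 3.25% → £0.14
Hot pretzel £2.87: hot prepared food → 3.25% → £0.09
Tax on hot prepared food = £0.14 + £0.09 = £0.23

£0.23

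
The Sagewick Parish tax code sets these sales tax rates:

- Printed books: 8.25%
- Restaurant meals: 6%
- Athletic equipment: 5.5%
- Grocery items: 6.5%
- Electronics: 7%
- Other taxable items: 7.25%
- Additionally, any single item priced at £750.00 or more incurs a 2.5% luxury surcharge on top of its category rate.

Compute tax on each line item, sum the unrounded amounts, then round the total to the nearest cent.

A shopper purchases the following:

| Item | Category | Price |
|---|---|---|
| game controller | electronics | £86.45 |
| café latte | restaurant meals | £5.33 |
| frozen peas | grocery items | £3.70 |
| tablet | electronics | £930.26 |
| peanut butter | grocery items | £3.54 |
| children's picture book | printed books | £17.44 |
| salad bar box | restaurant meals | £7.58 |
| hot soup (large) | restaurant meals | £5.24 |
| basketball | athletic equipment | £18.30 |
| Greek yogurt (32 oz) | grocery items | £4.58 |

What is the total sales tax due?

Game controller £86.45: electronics → 7% → £6.0515
Café latte £5.33: restaurant meals → 6% → £0.3198
Frozen peas £3.70: grocery items → 6.5% → £0.2405
Tablet £930.26: electronics → 7% + 2.5% surcharge = 9.5% → £88.3747
Peanut butter £3.54: grocery items → 6.5% → £0.2301
Children's picture book £17.44: printed books → 8.25% → £1.4388
Salad bar box £7.58: restaurant meals → 6% → £0.4548
Hot soup (large) £5.24: restaurant meals → 6% → £0.3144
Basketball £18.30: athletic equipment → 5.5% → £1.0065
Greek yogurt (32 oz) £4.58: grocery items → 6.5% → £0.2977
Unrounded tax sum = £98.7288 → £98.73

£98.73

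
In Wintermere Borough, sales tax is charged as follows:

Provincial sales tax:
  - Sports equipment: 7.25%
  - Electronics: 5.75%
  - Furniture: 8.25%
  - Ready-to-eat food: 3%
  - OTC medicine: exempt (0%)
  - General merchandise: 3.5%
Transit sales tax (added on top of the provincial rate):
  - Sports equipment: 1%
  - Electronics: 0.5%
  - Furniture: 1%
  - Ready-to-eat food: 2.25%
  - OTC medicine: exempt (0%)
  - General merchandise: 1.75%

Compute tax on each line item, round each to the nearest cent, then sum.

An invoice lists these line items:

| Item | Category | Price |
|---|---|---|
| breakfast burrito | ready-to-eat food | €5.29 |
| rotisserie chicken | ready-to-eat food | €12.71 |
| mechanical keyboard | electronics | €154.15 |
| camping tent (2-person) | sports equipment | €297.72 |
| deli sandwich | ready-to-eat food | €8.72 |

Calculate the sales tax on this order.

Breakfast burrito €5.29: ready-to-eat food → 3% + 2.25% transit = 5.25% → €0.28
Rotisserie chicken €12.71: ready-to-eat food → 3% + 2.25% transit = 5.25% → €0.67
Mechanical keyboard €154.15: electronics → 5.75% + 0.5% transit = 6.25% → €9.63
Camping tent (2-person) €297.72: sports equipment → 7.25% + 1% transit = 8.25% → €24.56
Deli sandwich €8.72: ready-to-eat food → 3% + 2.25% transit = 5.25% → €0.46
Total tax = €0.28 + €0.67 + €9.63 + €24.56 + €0.46 = €35.60

€35.60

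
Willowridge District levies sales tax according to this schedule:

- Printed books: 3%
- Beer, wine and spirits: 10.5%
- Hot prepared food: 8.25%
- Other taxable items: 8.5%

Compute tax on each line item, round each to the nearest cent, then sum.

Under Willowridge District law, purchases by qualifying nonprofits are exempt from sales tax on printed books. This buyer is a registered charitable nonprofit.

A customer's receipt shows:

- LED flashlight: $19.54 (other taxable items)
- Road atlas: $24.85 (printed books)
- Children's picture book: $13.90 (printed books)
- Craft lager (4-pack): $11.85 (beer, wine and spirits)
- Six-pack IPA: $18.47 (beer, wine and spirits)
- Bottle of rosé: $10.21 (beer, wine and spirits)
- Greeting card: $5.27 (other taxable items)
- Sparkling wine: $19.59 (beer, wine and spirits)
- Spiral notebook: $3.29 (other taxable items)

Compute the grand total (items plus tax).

$135.67

LED flashlight $19.54: other taxable items → 8.5% → $1.66
Road atlas $24.85: printed books, buyer-exempt → 0% → $0.00
Children's picture book $13.90: printed books, buyer-exempt → 0% → $0.00
Craft lager (4-pack) $11.85: beer, wine and spirits → 10.5% → $1.24
Six-pack IPA $18.47: beer, wine and spirits → 10.5% → $1.94
Bottle of rosé $10.21: beer, wine and spirits → 10.5% → $1.07
Greeting card $5.27: other taxable items → 8.5% → $0.45
Sparkling wine $19.59: beer, wine and spirits → 10.5% → $2.06
Spiral notebook $3.29: other taxable items → 8.5% → $0.28
Subtotal = $126.97; tax = $8.70; total due = $135.67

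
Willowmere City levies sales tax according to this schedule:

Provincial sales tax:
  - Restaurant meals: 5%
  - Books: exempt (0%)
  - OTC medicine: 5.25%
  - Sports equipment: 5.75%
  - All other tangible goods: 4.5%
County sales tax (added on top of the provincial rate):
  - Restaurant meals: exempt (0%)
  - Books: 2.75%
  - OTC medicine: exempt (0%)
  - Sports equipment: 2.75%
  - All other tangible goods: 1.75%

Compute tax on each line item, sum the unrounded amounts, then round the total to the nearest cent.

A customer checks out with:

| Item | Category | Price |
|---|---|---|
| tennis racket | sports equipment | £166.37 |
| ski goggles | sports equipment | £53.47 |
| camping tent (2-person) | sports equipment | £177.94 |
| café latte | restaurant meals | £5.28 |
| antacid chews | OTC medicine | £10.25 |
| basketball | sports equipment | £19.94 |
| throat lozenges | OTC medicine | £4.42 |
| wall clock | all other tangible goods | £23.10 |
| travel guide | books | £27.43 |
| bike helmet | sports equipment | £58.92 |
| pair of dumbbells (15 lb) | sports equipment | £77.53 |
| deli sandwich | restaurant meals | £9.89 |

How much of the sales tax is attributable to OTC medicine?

£0.77

Antacid chews £10.25: OTC medicine → 5.25% + 0% county = 5.25% → £0.538125
Throat lozenges £4.42: OTC medicine → 5.25% + 0% county = 5.25% → £0.23205
Tax on OTC medicine: unrounded sum = £0.770175 → £0.77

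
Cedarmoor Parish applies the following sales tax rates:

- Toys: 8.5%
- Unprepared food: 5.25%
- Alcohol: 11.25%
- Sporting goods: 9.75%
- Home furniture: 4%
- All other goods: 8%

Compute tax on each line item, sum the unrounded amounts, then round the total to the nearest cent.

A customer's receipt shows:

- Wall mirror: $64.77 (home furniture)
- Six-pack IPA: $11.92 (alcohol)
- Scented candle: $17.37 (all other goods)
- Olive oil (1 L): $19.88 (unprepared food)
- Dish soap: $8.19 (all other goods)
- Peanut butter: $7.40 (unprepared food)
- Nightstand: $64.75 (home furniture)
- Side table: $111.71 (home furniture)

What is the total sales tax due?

$14.47

Wall mirror $64.77: home furniture → 4% → $2.5908
Six-pack IPA $11.92: alcohol → 11.25% → $1.341
Scented candle $17.37: all other goods → 8% → $1.3896
Olive oil (1 L) $19.88: unprepared food → 5.25% → $1.0437
Dish soap $8.19: all other goods → 8% → $0.6552
Peanut butter $7.40: unprepared food → 5.25% → $0.3885
Nightstand $64.75: home furniture → 4% → $2.59
Side table $111.71: home furniture → 4% → $4.4684
Unrounded tax sum = $14.4672 → $14.47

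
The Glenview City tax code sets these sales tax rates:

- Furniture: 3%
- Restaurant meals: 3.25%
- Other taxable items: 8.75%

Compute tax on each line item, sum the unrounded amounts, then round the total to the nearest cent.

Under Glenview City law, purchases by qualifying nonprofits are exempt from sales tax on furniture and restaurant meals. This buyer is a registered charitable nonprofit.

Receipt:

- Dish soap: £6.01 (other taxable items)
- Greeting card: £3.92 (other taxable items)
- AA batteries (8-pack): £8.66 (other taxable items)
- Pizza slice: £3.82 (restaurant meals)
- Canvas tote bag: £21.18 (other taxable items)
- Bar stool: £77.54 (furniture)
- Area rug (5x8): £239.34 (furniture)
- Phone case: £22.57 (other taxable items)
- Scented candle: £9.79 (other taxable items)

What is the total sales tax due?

Dish soap £6.01: other taxable items → 8.75% → £0.525875
Greeting card £3.92: other taxable items → 8.75% → £0.343
AA batteries (8-pack) £8.66: other taxable items → 8.75% → £0.75775
Pizza slice £3.82: restaurant meals, buyer-exempt → 0% → £0.00
Canvas tote bag £21.18: other taxable items → 8.75% → £1.85325
Bar stool £77.54: furniture, buyer-exempt → 0% → £0.00
Area rug (5x8) £239.34: furniture, buyer-exempt → 0% → £0.00
Phone case £22.57: other taxable items → 8.75% → £1.974875
Scented candle £9.79: other taxable items → 8.75% → £0.856625
Unrounded tax sum = £6.311375 → £6.31

£6.31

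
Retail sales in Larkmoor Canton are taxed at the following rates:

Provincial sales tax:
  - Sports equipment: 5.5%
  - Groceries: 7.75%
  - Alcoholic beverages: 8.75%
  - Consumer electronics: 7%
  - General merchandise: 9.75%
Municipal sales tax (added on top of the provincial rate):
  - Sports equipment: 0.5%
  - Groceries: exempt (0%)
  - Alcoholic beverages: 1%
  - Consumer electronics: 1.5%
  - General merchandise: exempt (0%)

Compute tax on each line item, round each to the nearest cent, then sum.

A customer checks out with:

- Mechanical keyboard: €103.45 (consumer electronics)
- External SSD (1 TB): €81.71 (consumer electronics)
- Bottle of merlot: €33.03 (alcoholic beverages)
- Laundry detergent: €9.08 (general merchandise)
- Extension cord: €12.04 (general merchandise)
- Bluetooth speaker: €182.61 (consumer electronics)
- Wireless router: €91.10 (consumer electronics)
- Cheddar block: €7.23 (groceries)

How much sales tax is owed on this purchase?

Mechanical keyboard €103.45: consumer electronics → 7% + 1.5% municipal = 8.5% → €8.79
External SSD (1 TB) €81.71: consumer electronics → 7% + 1.5% municipal = 8.5% → €6.95
Bottle of merlot €33.03: alcoholic beverages → 8.75% + 1% municipal = 9.75% → €3.22
Laundry detergent €9.08: general merchandise → 9.75% + 0% municipal = 9.75% → €0.89
Extension cord €12.04: general merchandise → 9.75% + 0% municipal = 9.75% → €1.17
Bluetooth speaker €182.61: consumer electronics → 7% + 1.5% municipal = 8.5% → €15.52
Wireless router €91.10: consumer electronics → 7% + 1.5% municipal = 8.5% → €7.74
Cheddar block €7.23: groceries → 7.75% + 0% municipal = 7.75% → €0.56
Total tax = €8.79 + €6.95 + €3.22 + €0.89 + €1.17 + €15.52 + €7.74 + €0.56 = €44.84

€44.84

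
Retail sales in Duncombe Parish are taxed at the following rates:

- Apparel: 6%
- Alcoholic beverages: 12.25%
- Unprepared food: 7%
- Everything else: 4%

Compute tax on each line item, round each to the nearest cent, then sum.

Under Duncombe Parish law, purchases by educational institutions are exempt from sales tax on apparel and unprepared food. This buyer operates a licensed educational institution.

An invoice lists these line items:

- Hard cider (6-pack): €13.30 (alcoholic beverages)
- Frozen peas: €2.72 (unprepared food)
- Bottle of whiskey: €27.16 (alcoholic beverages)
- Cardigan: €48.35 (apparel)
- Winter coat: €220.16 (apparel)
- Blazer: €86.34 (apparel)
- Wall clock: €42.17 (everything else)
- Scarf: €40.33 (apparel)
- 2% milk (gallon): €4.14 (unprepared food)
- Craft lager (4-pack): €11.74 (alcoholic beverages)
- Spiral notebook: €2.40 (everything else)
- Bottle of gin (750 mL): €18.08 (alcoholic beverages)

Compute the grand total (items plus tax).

€527.29

Hard cider (6-pack) €13.30: alcoholic beverages → 12.25% → €1.63
Frozen peas €2.72: unprepared food, buyer-exempt → 0% → €0.00
Bottle of whiskey €27.16: alcoholic beverages → 12.25% → €3.33
Cardigan €48.35: apparel, buyer-exempt → 0% → €0.00
Winter coat €220.16: apparel, buyer-exempt → 0% → €0.00
Blazer €86.34: apparel, buyer-exempt → 0% → €0.00
Wall clock €42.17: everything else → 4% → €1.69
Scarf €40.33: apparel, buyer-exempt → 0% → €0.00
2% milk (gallon) €4.14: unprepared food, buyer-exempt → 0% → €0.00
Craft lager (4-pack) €11.74: alcoholic beverages → 12.25% → €1.44
Spiral notebook €2.40: everything else → 4% → €0.10
Bottle of gin (750 mL) €18.08: alcoholic beverages → 12.25% → €2.21
Subtotal = €516.89; tax = €10.40; total due = €527.29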